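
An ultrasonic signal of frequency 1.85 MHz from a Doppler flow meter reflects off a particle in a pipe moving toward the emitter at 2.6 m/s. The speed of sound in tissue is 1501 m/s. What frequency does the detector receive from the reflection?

1.8564 MHz

At the particle in a pipe (a moving observer), f₁ = f₀ · (v + u)/v = 1.85 × 1503.6/1501 ≈ 1.8532 MHz.
The reflection then acts as a moving source: f₂ = f₁ · v/(v − u) ≈ 1.8564 MHz.
Equivalently f₂ = f₀ · (v + u)/(v − u).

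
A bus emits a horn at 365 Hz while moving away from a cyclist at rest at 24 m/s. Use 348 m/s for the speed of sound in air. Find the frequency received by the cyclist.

Only the source moves, away from the listener, so f' = f · v/(v + v_s).
f' = 365 × 348/(348 + 24) = 365 × 348/372 ≈ 341 Hz.

341 Hz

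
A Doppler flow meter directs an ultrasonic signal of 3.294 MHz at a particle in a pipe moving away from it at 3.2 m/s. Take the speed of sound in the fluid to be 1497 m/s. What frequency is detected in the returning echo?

At the particle in a pipe (a moving observer), f₁ = f₀ · (v − u)/v = 3.294 × 1493.8/1497 ≈ 3.287 MHz.
On reflection it acts as a source moving away from the stationary detector: f₂ = f₁ · v/(v + u) = 3.287 × 1497/1500.2 ≈ 3.280 MHz.

3.280 MHz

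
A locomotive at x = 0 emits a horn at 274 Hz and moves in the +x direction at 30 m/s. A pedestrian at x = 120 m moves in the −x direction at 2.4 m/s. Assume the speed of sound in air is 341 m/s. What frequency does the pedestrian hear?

The observer lies on the +x side, so the source is heading toward the observer and the observer is heading toward the source.
Both move, so f' = f · (v + v_o)/(v − v_s).
f' = 274 × (341 + 2.4)/(341 − 30) = 274 × 343.4/311 ≈ 303 Hz.

303 Hz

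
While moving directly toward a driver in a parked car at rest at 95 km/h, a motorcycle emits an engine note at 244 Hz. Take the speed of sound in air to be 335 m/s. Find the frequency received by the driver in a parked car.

95 km/h = 26.39 m/s.
Only the source moves, toward the listener, so f' = f · v/(v − v_s).
f' = 244 × 335/(335 − 26.39) = 244 × 335/308.6 ≈ 265 Hz.

265 Hz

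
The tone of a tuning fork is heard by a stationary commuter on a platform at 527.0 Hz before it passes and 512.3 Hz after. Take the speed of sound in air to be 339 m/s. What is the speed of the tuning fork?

f₁/f₂ = (v + v_s)/(v − v_s), so v_s = v · (f₁ − f₂)/(f₁ + f₂).
v_s = 339 × (527.0 − 512.3)/(527.0 + 512.3) = 339 × 14.7/1039.3 ≈ 4.8 m/s.

4.8 m/s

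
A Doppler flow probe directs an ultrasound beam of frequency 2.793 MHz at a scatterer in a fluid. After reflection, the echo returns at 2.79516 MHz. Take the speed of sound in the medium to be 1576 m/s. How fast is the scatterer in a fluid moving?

0.61 m/s

Double Doppler shift off a moving reflector: f₂ = f₀ · (v + u)/(v − u) (u > 0 toward emitter).
Rearranging, u = v · (f₂ − f₀)/(f₂ + f₀) = 1576 × 0.00216/5.58816 ≈ 0.61 m/s.
So the scatterer in a fluid is moving at 0.61 m/s toward the emitter.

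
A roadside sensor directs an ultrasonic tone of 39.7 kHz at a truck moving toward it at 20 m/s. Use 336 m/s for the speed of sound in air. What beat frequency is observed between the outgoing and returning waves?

At the truck (a moving observer), f₁ = f₀ · (v + u)/v = 39.7 × 356/336 ≈ 42.06 kHz.
The reflection then acts as a moving source: f₂ = f₁ · v/(v − u) ≈ 44.73 kHz.
Equivalently f₂ = f₀ · (v + u)/(v − u).
Beat frequency (with f₀ = 39700 Hz): |f₂ − f₀| = 2u·f₀/(v − u) = 2 × 20 × 39700/316 ≈ 5025 Hz.

5025 Hz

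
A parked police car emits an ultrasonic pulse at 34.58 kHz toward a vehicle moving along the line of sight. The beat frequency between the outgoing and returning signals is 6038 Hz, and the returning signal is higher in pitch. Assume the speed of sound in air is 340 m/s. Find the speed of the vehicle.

27 m/s

Double Doppler shift off a moving reflector: f₂ = f₀ · (v + u)/(v − u) (u > 0 toward emitter).
Returning signal is higher, so f₂ = f₀ + Δf = 34580 + 6038 = 40618 Hz.
Rearranging, u = v · (f₂ − f₀)/(f₂ + f₀) = 340 × 6038/75198 ≈ 27 m/s.
So the vehicle is moving at 27 m/s toward the emitter.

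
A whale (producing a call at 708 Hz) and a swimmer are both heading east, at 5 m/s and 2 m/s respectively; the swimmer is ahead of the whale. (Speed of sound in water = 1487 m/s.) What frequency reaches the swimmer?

The swimmer is ahead, so the whale is moving toward it while the swimmer is moving away from the whale.
Both move, so f' = f · (v − v_o)/(v − v_s).
f' = 708 × (1487 − 2)/(1487 − 5) = 708 × 1485/1482 ≈ 709 Hz.

709 Hz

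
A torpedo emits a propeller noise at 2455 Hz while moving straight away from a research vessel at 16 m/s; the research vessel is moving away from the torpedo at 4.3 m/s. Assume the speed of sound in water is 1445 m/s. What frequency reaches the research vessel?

With source receding and observer receding, f' = f · (v − v_o)/(v + v_s).
f' = 2455 × (1445 − 4.3)/(1445 + 16) = 2455 × 1440.7/1461 ≈ 2421 Hz.

2421 Hz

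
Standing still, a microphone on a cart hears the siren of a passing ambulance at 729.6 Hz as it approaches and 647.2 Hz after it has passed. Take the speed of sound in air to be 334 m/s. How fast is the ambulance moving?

f₁/f₂ = (v + v_s)/(v − v_s), so v_s = v · (f₁ − f₂)/(f₁ + f₂).
v_s = 334 × (729.6 − 647.2)/(729.6 + 647.2) = 334 × 82.4/1376.8 ≈ 20.0 m/s.

20.0 m/s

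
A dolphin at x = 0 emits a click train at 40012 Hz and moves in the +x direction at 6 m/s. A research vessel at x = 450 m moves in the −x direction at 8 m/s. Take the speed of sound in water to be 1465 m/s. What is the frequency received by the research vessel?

40396 Hz

The observer lies on the +x side, so the source is heading toward the observer and the observer is heading toward the source.
With source approaching and observer approaching, f' = f · (v + v_o)/(v − v_s).
f' = 40012 × (1465 + 8)/(1465 − 6) = 40012 × 1473/1459 ≈ 40396 Hz.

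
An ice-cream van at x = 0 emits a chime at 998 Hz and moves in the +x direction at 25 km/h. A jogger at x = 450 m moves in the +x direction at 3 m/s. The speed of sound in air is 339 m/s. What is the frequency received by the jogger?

1010 Hz

25 km/h = 6.944 m/s.
The observer lies on the +x side, so the source is heading toward the observer and the observer is heading away from the source.
General Doppler shift: f' = f · (v − v_o)/(v − v_s).
f' = 998 × (339 − 3)/(339 − 6.944) = 998 × 336/332.06 ≈ 1010 Hz.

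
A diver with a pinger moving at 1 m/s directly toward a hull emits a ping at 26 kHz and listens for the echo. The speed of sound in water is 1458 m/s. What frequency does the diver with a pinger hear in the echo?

26.0 kHz

The hull receives the sound from a moving source: f₁ = f₀ · v/(v − v_e) = 26 × 1458/1457 ≈ 26.0 kHz.
On the return leg the diver with a pinger is a moving observer: f₂ = f₁ · (v + v_e)/v = 26.0 × 1459/1458 ≈ 26.0 kHz.
Equivalently f₂ = f₀ · (v + v_e)/(v − v_e).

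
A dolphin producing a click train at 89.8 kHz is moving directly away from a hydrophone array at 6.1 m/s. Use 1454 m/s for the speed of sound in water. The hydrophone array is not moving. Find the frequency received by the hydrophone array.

89.4 kHz

With the source moving away from a stationary observer, f' = f · v/(v + v_s).
f' = 89.8 × 1454/(1454 + 6.1) = 89.8 × 1454/1460 ≈ 89.4 kHz.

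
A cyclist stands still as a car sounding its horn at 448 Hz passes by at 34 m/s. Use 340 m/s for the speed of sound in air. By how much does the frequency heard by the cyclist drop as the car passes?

Approaching: f₁ = f · v/(v − v_s) = 448 × 340/306 ≈ 497.8 Hz.
Receding: f₂ = f · v/(v + v_s) = 448 × 340/374 ≈ 407.3 Hz.
Drop: f₁ − f₂ = 2f·v·v_s/(v² − v_s²) = 2 × 448 × 340 × 34/(340² − 34²) ≈ 90.5 Hz.

90.5 Hz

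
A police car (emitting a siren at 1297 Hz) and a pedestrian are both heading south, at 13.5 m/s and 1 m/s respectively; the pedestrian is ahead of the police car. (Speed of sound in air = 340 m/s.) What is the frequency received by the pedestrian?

1347 Hz

The pedestrian is ahead, so the police car is moving toward it while the pedestrian is moving away from the police car.
Both move, so f' = f · (v − v_o)/(v − v_s).
f' = 1297 × (340 − 1)/(340 − 13.5) = 1297 × 339/326.5 ≈ 1347 Hz.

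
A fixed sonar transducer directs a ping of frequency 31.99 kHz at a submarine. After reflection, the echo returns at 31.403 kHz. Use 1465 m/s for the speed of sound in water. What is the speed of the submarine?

13.6 m/s

Double Doppler shift off a moving reflector: f₂ = f₀ · (v + u)/(v − u) (u > 0 toward emitter).
Rearranging, u = v · (f₂ − f₀)/(f₂ + f₀) = 1465 × -0.587/63.393 ≈ -13.6 m/s.
So the submarine is moving at 13.6 m/s away from the emitter.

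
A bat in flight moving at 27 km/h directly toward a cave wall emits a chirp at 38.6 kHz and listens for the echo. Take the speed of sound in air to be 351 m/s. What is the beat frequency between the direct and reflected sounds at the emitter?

27 km/h = 7.5 m/s.
The cave wall receives the sound from a moving source: f₁ = f₀ · v/(v − v_e) = 38.6 × 351/343.5 ≈ 39.443 kHz.
On the return leg the bat in flight is a moving observer: f₂ = f₁ · (v + v_e)/v = 39.443 × 358.5/351 ≈ 40.286 kHz.
Equivalently f₂ = f₀ · (v + v_e)/(v − v_e).
Beat against the emitted tone (with f₀ = 38600 Hz): |f₂ − f₀| = 2v_e·f₀/(v − v_e) = 2 × 7.5 × 38600/343.5 ≈ 1686 Hz.

1686 Hz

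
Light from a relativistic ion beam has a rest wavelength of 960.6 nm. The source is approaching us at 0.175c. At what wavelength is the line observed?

Relativistic Doppler for wavelength: λ' = λ₀ · √((1 − β)/(1 + β)).
λ' = 960.6 × √(0.8250/1.1750) = 960.6 × 0.83793 ≈ 804.9 nm.

804.9 nm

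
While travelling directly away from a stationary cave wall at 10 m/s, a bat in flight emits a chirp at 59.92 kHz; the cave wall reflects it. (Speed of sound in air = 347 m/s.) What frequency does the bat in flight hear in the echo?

56.6 kHz

The cave wall receives the sound from a moving source: f₁ = f₀ · v/(v + v_e) = 59.92 × 347/357 ≈ 58.2 kHz.
On the return leg the bat in flight is a moving observer: f₂ = f₁ · (v − v_e)/v = 58.2 × 337/347 ≈ 56.6 kHz.
Equivalently f₂ = f₀ · (v − v_e)/(v + v_e).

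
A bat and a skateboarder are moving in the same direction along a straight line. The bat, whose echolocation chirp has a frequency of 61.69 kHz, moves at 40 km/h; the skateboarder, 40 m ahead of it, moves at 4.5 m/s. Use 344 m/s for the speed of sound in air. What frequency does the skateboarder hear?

62.9 kHz

40 km/h = 11.11 m/s.
The skateboarder is ahead, so the bat is moving toward it while the skateboarder is moving away from the bat.
Both move, so f' = f · (v − v_o)/(v − v_s).
f' = 61.69 × (344 − 4.5)/(344 − 11.11) = 61.69 × 339.5/332.89 ≈ 62.9 kHz.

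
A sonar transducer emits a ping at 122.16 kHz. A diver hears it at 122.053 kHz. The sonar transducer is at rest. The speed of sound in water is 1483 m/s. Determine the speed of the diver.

f' < f, so the diver is receding.
f' = f · (v − v_o)/v ⇒ v_o = v · |f'/f − 1|.
v_o = 1483 × |122.053/122.16 − 1| = 1483 × 0.0008759 ≈ 1.30 m/s.

1.30 m/s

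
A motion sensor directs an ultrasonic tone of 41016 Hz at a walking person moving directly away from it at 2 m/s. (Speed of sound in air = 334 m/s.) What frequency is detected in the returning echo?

40528 Hz

At the walking person (a moving observer), f₁ = f₀ · (v − u)/v = 41016 × 332/334 ≈ 40770 Hz.
On reflection it acts as a source moving away from the stationary detector: f₂ = f₁ · v/(v + u) = 40770 × 334/336 ≈ 40528 Hz.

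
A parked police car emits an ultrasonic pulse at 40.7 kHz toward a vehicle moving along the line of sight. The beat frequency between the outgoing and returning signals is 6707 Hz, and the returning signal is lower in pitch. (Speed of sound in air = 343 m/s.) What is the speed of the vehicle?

31 m/s

Double Doppler shift off a moving reflector: f₂ = f₀ · (v + u)/(v − u) (u > 0 toward emitter).
Returning signal is lower, so f₂ = f₀ − Δf = 40700 − 6707 = 33993 Hz.
Rearranging, u = v · (f₂ − f₀)/(f₂ + f₀) = 343 × -6707/74693 ≈ -31 m/s.
So the vehicle is moving at 31 m/s away from the emitter.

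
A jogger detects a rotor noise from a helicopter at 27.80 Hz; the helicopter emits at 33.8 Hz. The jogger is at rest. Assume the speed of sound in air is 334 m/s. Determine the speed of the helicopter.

f' < f, so the helicopter is receding.
f' = f · v/(v + v_s) ⇒ v_s = v · |1 − f/f'|.
v_s = 334 × |1 − 33.8/27.80| = 334 × 0.2158 ≈ 72 m/s.

72 m/s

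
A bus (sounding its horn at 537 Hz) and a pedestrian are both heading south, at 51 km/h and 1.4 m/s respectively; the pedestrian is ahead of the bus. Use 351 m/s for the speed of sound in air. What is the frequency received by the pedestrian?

51 km/h = 14.17 m/s.
The pedestrian is ahead, so the bus is moving toward it while the pedestrian is moving away from the bus.
With source approaching and observer receding, f' = f · (v − v_o)/(v − v_s).
f' = 537 × (351 − 1.4)/(351 − 14.17) = 537 × 349.6/336.83 ≈ 557 Hz.

557 Hz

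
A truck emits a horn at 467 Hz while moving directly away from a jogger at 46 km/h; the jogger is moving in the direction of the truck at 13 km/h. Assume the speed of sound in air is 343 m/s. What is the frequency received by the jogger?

46 km/h = 12.78 m/s; 13 km/h = 3.611 m/s.
Both move, so f' = f · (v + v_o)/(v + v_s).
f' = 467 × (343 + 3.611)/(343 + 12.78) = 467 × 346.61/355.78 ≈ 455 Hz.

455 Hz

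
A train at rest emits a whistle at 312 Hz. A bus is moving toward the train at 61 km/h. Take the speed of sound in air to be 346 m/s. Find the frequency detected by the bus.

61 km/h = 16.94 m/s.
Only the observer moves, toward the source, so f' = f · (v + v_o)/v.
f' = 312 × (346 + 16.94)/346 = 312 × 362.94/346 ≈ 327 Hz.

327 Hz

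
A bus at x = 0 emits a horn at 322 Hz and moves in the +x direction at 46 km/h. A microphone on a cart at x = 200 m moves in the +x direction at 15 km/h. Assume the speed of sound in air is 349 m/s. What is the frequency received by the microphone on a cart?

46 km/h = 12.78 m/s; 15 km/h = 4.167 m/s.
The observer lies on the +x side, so the source is heading toward the observer and the observer is heading away from the source.
Both move, so f' = f · (v − v_o)/(v − v_s).
f' = 322 × (349 − 4.167)/(349 − 12.78) = 322 × 344.83/336.22 ≈ 330 Hz.

330 Hz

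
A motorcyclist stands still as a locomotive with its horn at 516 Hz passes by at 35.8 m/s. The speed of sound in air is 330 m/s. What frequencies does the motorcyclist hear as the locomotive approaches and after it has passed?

Approaching: f₁ = f · v/(v − v_s) = 516 × 330/294.2 ≈ 579 Hz.
Receding: f₂ = f · v/(v + v_s) = 516 × 330/365.8 ≈ 466 Hz.

579 Hz approaching; 466 Hz receding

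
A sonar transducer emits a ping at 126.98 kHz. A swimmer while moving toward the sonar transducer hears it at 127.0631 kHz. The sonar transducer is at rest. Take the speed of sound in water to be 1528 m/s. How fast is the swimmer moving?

1.00 m/s

f' = f · (v + v_o)/v ⇒ v_o = v · |f'/f − 1|.
v_o = 1528 × |127.0631/126.98 − 1| = 1528 × 0.0006544 ≈ 1.00 m/s.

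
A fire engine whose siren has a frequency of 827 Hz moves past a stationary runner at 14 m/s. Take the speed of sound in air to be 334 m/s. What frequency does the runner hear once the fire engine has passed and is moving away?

Receding: f₂ = f · v/(v + v_s) = 827 × 334/348 ≈ 794 Hz.

794 Hz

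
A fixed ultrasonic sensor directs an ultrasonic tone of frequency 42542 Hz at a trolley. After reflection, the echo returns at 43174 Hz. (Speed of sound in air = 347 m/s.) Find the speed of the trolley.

Double Doppler shift off a moving reflector: f₂ = f₀ · (v + u)/(v − u) (u > 0 toward emitter).
Rearranging, u = v · (f₂ − f₀)/(f₂ + f₀) = 347 × 632/85716 ≈ 2.56 m/s.
So the trolley is moving at 2.56 m/s toward the emitter.

2.56 m/s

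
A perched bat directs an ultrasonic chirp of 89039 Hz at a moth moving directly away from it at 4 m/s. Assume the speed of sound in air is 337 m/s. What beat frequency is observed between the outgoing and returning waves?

2089 Hz

The moth first receives the wave as a moving observer: f₁ = f₀ · (v − u)/v = 89039 × (337 − 4)/337 ≈ 87982 Hz.
The reflection then acts as a moving source: f₂ = f₁ · v/(v + u) ≈ 86950 Hz.
Equivalently f₂ = f₀ · (v − u)/(v + u).
Beat frequency: |f₂ − f₀| = 2u·f₀/(v + u) = 2 × 4 × 89039/341 ≈ 2089 Hz.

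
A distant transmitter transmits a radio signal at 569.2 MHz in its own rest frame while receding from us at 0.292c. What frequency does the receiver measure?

Relativistic Doppler for frequency: f' = f₀ · √((1 − β)/(1 + β)).
f' = 569.2 × √(0.7080/1.2920) = 569.2 × 0.74026 ≈ 421.4 MHz.

421.4 MHz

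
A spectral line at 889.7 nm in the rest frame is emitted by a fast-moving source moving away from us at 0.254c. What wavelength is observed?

1153.5 nm

Relativistic Doppler for wavelength: λ' = λ₀ · √((1 + β)/(1 − β)).
λ' = 889.7 × √(1.2540/0.7460) = 889.7 × 1.29652 ≈ 1153.5 nm.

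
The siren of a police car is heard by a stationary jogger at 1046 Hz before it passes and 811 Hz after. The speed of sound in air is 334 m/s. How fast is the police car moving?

42 m/s

f₁/f₂ = (v + v_s)/(v − v_s), so v_s = v · (f₁ − f₂)/(f₁ + f₂).
v_s = 334 × (1046 − 811)/(1046 + 811) = 334 × 235/1857 ≈ 42 m/s.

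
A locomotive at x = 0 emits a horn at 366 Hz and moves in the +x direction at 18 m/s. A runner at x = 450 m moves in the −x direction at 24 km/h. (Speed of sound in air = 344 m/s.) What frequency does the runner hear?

394 Hz

24 km/h = 6.667 m/s.
The observer lies on the +x side, so the source is heading toward the observer and the observer is heading toward the source.
General Doppler shift: f' = f · (v + v_o)/(v − v_s).
f' = 366 × (344 + 6.667)/(344 − 18) = 366 × 350.67/326 ≈ 394 Hz.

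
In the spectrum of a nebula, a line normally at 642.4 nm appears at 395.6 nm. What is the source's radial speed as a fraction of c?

0.450c

λ'/λ₀ = 0.6158 < 1 (blueshift), so the source is approaching.
λ'/λ₀ = √((1 − β)/(1 + β)) for an approaching source ⇒ β = (1 − r²)/(1 + r²) with r = λ'/λ₀.
β = (1 − 0.3792)/(1 + 0.3792) ≈ 0.450.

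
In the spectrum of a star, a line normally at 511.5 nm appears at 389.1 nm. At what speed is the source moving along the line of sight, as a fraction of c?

0.267c

λ'/λ₀ = 0.7607 < 1 (blueshift), so the source is approaching.
λ'/λ₀ = √((1 − β)/(1 + β)) for an approaching source ⇒ β = (1 − r²)/(1 + r²) with r = λ'/λ₀.
β = (1 − 0.5787)/(1 + 0.5787) ≈ 0.267.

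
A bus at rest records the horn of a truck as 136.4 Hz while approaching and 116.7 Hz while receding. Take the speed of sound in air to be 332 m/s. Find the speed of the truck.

26 m/s

f₁/f₂ = (v + v_s)/(v − v_s), so v_s = v · (f₁ − f₂)/(f₁ + f₂).
v_s = 332 × (136.4 − 116.7)/(136.4 + 116.7) = 332 × 19.7/253.1 ≈ 26 m/s.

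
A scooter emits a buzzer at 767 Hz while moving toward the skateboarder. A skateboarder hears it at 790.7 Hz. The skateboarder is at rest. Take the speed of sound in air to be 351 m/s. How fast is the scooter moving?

f' = f · v/(v − v_s) ⇒ v_s = v · |1 − f/f'|.
v_s = 351 × |1 − 767/790.7| = 351 × 0.02997 ≈ 10.5 m/s.

10.5 m/s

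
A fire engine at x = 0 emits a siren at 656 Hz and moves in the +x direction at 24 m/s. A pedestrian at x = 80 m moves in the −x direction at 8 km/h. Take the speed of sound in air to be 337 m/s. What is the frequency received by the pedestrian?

711 Hz

8 km/h = 2.222 m/s.
The observer lies on the +x side, so the source is heading toward the observer and the observer is heading toward the source.
Both move, so f' = f · (v + v_o)/(v − v_s).
f' = 656 × (337 + 2.222)/(337 − 24) = 656 × 339.22/313 ≈ 711 Hz.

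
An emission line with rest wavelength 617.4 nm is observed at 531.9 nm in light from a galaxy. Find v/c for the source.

λ'/λ₀ = 0.8615 < 1 (blueshift), so the source is approaching.
λ'/λ₀ = √((1 − β)/(1 + β)) for an approaching source ⇒ β = (1 − r²)/(1 + r²) with r = λ'/λ₀.
β = (1 − 0.7422)/(1 + 0.7422) ≈ 0.148.

0.148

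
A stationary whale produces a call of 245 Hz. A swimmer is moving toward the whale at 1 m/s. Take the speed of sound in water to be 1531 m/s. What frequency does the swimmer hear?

Only the observer moves, toward the source, so f' = f · (v + v_o)/v.
f' = 245 × (1531 + 1)/1531 = 245 × 1532/1531 ≈ 245 Hz.

245 Hz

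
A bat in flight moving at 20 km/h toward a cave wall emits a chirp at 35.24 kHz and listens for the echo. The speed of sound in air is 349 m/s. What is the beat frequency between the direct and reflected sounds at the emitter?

1140 Hz

20 km/h = 5.556 m/s.
The cave wall receives the sound from a moving source: f₁ = f₀ · v/(v − v_e) = 35.24 × 349/343.44 ≈ 35.810 kHz.
On the return leg the bat in flight is a moving observer: f₂ = f₁ · (v + v_e)/v = 35.810 × 354.56/349 ≈ 36.380 kHz.
Beat against the emitted tone (with f₀ = 35240 Hz): |f₂ − f₀| = 2v_e·f₀/(v − v_e) = 2 × 5.556 × 35240/343.44 ≈ 1140 Hz.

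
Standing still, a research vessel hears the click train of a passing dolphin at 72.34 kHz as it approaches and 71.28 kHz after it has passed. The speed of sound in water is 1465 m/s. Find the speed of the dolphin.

10.8 m/s

f₁/f₂ = (v + v_s)/(v − v_s), so v_s = v · (f₁ − f₂)/(f₁ + f₂).
v_s = 1465 × (72.34 − 71.28)/(72.34 + 71.28) = 1465 × 1.06/143.62 ≈ 10.8 m/s.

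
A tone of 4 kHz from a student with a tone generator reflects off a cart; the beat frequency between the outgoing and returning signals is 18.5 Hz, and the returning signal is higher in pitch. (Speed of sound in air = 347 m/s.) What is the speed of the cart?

Double Doppler shift off a moving reflector: f₂ = f₀ · (v + u)/(v − u) (u > 0 toward emitter).
Returning signal is higher, so f₂ = f₀ + Δf = 4000 + 18.5 = 4018.5 Hz.
Rearranging, u = v · (f₂ − f₀)/(f₂ + f₀) = 347 × 18.5/8018.5 ≈ 0.80 m/s.
So the cart is moving at 0.80 m/s toward the emitter.

0.80 m/s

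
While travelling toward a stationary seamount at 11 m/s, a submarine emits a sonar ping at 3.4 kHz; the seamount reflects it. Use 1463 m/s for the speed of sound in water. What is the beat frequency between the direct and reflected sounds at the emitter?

The seamount receives the sound from a moving source: f₁ = f₀ · v/(v − v_e) = 3.4 × 1463/1452 ≈ 3.4258 kHz.
On the return leg the submarine is a moving observer: f₂ = f₁ · (v + v_e)/v = 3.4258 × 1474/1463 ≈ 3.4515 kHz.
Beat against the emitted tone (with f₀ = 3400 Hz): |f₂ − f₀| = 2v_e·f₀/(v − v_e) = 2 × 11 × 3400/1452 ≈ 51.5 Hz.

51.5 Hz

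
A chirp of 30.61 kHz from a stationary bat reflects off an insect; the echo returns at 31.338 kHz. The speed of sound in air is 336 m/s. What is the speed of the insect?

3.9 m/s

Double Doppler shift off a moving reflector: f₂ = f₀ · (v + u)/(v − u) (u > 0 toward emitter).
Rearranging, u = v · (f₂ − f₀)/(f₂ + f₀) = 336 × 0.728/61.948 ≈ 3.9 m/s.
So the insect is moving at 3.9 m/s toward the emitter.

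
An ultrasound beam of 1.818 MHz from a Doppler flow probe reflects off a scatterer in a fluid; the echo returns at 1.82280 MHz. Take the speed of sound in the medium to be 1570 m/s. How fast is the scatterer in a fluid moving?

2.07 m/s

Double Doppler shift off a moving reflector: f₂ = f₀ · (v + u)/(v − u) (u > 0 toward emitter).
Rearranging, u = v · (f₂ − f₀)/(f₂ + f₀) = 1570 × 0.00480/3.64080 ≈ 2.07 m/s.
So the scatterer in a fluid is moving at 2.07 m/s toward the emitter.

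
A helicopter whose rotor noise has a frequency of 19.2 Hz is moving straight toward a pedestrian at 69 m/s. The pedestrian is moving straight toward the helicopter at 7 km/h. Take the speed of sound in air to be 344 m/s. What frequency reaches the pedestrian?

7 km/h = 1.944 m/s.
With source approaching and observer approaching, f' = f · (v + v_o)/(v − v_s).
f' = 19.2 × (344 + 1.944)/(344 − 69) = 19.2 × 345.94/275 ≈ 24.2 Hz.

24.2 Hz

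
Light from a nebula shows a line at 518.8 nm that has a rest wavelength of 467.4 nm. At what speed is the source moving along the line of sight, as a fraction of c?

0.104c

λ'/λ₀ = 1.1100 > 1 (redshift), so the source is receding.
λ'/λ₀ = √((1 + β)/(1 − β)) for a receding source ⇒ β = (r² − 1)/(r² + 1) with r = λ'/λ₀.
β = (1.2320 − 1)/(1.2320 + 1) ≈ 0.104.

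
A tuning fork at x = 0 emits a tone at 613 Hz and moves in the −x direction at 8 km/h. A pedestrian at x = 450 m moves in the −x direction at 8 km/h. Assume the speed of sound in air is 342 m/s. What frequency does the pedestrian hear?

613 Hz

8 km/h = 2.222 m/s; 8 km/h = 2.222 m/s.
The observer lies on the +x side, so the source is heading away from the observer and the observer is heading toward the source.
With source receding and observer approaching, f' = f · (v + v_o)/(v + v_s).
f' = 613 × (342 + 2.222)/(342 + 2.222) = 613 × 344.22/344.22 ≈ 613 Hz.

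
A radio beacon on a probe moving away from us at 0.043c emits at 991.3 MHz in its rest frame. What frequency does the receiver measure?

Relativistic Doppler for frequency: f' = f₀ · √((1 − β)/(1 + β)).
f' = 991.3 × √(0.9570/1.0430) = 991.3 × 0.95789 ≈ 949.6 MHz.

949.6 MHz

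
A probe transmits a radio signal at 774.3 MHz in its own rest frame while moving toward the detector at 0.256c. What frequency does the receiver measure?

Relativistic Doppler for frequency: f' = f₀ · √((1 + β)/(1 − β)).
f' = 774.3 × √(1.2560/0.7440) = 774.3 × 1.29930 ≈ 1006.0 MHz.

1006.0 MHz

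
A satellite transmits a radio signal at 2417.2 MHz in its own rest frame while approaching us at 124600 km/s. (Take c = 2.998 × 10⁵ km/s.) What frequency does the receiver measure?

β = v/c = 124600/299800 = 0.4156.
Relativistic Doppler for frequency: f' = f₀ · √((1 + β)/(1 − β)).
f' = 2417.2 × √(1.4156/0.5844) = 2417.2 × 1.55640 ≈ 3762.1 MHz.

3762.1 MHz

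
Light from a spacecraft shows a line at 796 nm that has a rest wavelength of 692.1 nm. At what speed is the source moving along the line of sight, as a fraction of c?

0.139c

λ'/λ₀ = 1.1501 > 1 (redshift), so the source is receding.
λ'/λ₀ = √((1 + β)/(1 − β)) for a receding source ⇒ β = (r² − 1)/(r² + 1) with r = λ'/λ₀.
β = (1.3228 − 1)/(1.3228 + 1) ≈ 0.139.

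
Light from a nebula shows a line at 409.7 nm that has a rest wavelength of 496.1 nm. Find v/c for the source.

0.189c

λ'/λ₀ = 0.8258 < 1 (blueshift), so the source is approaching.
λ'/λ₀ = √((1 − β)/(1 + β)) for an approaching source ⇒ β = (1 − r²)/(1 + r²) with r = λ'/λ₀.
β = (1 − 0.6820)/(1 + 0.6820) ≈ 0.189.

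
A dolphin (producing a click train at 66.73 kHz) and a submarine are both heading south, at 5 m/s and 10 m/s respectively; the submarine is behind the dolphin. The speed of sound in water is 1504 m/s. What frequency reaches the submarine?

The submarine is behind, so the dolphin is moving away from it while the submarine is moving toward the dolphin.
General Doppler shift: f' = f · (v + v_o)/(v + v_s).
f' = 66.73 × (1504 + 10)/(1504 + 5) = 66.73 × 1514/1509 ≈ 67.0 kHz.

67.0 kHz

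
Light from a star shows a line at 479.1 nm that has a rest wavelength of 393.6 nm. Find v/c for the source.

0.194

λ'/λ₀ = 1.2172 > 1 (redshift), so the source is receding.
λ'/λ₀ = √((1 + β)/(1 − β)) for a receding source ⇒ β = (r² − 1)/(r² + 1) with r = λ'/λ₀.
β = (1.4816 − 1)/(1.4816 + 1) ≈ 0.194.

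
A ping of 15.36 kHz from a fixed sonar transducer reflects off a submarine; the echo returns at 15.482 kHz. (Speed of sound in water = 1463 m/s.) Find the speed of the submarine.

5.8 m/s

Double Doppler shift off a moving reflector: f₂ = f₀ · (v + u)/(v − u) (u > 0 toward emitter).
Rearranging, u = v · (f₂ − f₀)/(f₂ + f₀) = 1463 × 0.122/30.842 ≈ 5.8 m/s.
So the submarine is moving at 5.8 m/s toward the emitter.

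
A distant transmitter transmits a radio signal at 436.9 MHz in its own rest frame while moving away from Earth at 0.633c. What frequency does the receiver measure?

Relativistic Doppler for frequency: f' = f₀ · √((1 − β)/(1 + β)).
f' = 436.9 × √(0.3670/1.6330) = 436.9 × 0.47407 ≈ 207.1 MHz.

207.1 MHz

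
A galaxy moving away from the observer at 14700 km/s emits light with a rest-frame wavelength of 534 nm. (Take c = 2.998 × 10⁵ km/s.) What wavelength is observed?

560.9 nm

β = v/c = 14700/299800 = 0.0490.
Relativistic Doppler for wavelength: λ' = λ₀ · √((1 + β)/(1 − β)).
λ' = 534 × √(1.0490/0.9510) = 534 × 1.05030 ≈ 560.9 nm.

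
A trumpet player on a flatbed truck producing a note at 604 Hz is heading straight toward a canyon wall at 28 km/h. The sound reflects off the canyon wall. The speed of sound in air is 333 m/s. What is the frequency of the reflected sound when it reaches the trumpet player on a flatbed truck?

633 Hz

28 km/h = 7.778 m/s.
The canyon wall receives the sound from a moving source: f₁ = f₀ · v/(v − v_e) = 604 × 333/325.22 ≈ 618 Hz.
On the return leg the trumpet player on a flatbed truck is a moving observer: f₂ = f₁ · (v + v_e)/v = 618 × 340.78/333 ≈ 633 Hz.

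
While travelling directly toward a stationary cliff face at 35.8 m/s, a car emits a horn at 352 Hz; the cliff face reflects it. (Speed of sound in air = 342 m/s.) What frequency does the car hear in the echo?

434 Hz

The cliff face receives the sound from a moving source: f₁ = f₀ · v/(v − v_e) = 352 × 342/306.2 ≈ 393 Hz.
On the return leg the car is a moving observer: f₂ = f₁ · (v + v_e)/v = 393 × 377.8/342 ≈ 434 Hz.
Equivalently f₂ = f₀ · (v + v_e)/(v − v_e).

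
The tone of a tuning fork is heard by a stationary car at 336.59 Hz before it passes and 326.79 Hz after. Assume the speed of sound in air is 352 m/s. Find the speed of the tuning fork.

f₁/f₂ = (v + v_s)/(v − v_s), so v_s = v · (f₁ − f₂)/(f₁ + f₂).
v_s = 352 × (336.59 − 326.79)/(336.59 + 326.79) = 352 × 9.80/663.38 ≈ 5.2 m/s.

5.2 m/s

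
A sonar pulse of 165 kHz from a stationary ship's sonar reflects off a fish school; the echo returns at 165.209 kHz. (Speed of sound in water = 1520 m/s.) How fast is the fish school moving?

0.96 m/s

Double Doppler shift off a moving reflector: f₂ = f₀ · (v + u)/(v − u) (u > 0 toward emitter).
Rearranging, u = v · (f₂ − f₀)/(f₂ + f₀) = 1520 × 0.209/330.209 ≈ 0.96 m/s.
So the fish school is moving at 0.96 m/s toward the emitter.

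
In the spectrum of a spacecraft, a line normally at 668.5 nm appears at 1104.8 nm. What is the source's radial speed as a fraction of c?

λ'/λ₀ = 1.6527 > 1 (redshift), so the source is receding.
λ'/λ₀ = √((1 + β)/(1 − β)) for a receding source ⇒ β = (r² − 1)/(r² + 1) with r = λ'/λ₀.
β = (2.7313 − 1)/(2.7313 + 1) ≈ 0.464.

0.464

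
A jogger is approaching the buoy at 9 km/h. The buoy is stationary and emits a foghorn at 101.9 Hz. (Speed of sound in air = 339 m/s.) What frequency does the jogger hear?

9 km/h = 2.5 m/s.
Only the observer moves, toward the source, so f' = f · (v + v_o)/v.
f' = 101.9 × (339 + 2.5)/339 = 101.9 × 341.5/339 ≈ 103 Hz.

103 Hz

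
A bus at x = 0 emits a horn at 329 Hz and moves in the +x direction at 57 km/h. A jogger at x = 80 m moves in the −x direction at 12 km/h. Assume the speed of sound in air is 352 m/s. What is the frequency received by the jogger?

57 km/h = 15.83 m/s; 12 km/h = 3.333 m/s.
The observer lies on the +x side, so the source is heading toward the observer and the observer is heading toward the source.
General Doppler shift: f' = f · (v + v_o)/(v − v_s).
f' = 329 × (352 + 3.333)/(352 − 15.83) = 329 × 355.33/336.17 ≈ 348 Hz.

348 Hz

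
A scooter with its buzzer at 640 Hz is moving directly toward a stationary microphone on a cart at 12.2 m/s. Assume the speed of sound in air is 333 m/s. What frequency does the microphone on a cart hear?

664 Hz

With the source moving toward a stationary observer, f' = f · v/(v − v_s).
f' = 640 × 333/(333 − 12.2) = 640 × 333/320.8 ≈ 664 Hz.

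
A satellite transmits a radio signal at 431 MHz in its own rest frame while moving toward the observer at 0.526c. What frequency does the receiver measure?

773.3 MHz

Relativistic Doppler for frequency: f' = f₀ · √((1 + β)/(1 − β)).
f' = 431 × √(1.5260/0.4740) = 431 × 1.79427 ≈ 773.3 MHz.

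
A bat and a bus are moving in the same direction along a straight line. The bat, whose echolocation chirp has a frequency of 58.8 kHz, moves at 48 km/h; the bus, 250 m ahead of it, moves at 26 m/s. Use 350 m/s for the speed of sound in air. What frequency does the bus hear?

56.6 kHz

48 km/h = 13.33 m/s.
The bus is ahead, so the bat is moving toward it while the bus is moving away from the bat.
Both move, so f' = f · (v − v_o)/(v − v_s).
f' = 58.8 × (350 − 26)/(350 − 13.33) = 58.8 × 324/336.67 ≈ 56.6 kHz.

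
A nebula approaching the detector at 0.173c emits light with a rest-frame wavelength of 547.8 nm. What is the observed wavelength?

Relativistic Doppler for wavelength: λ' = λ₀ · √((1 − β)/(1 + β)).
λ' = 547.8 × √(0.8270/1.1730) = 547.8 × 0.83966 ≈ 460.0 nm.

460.0 nm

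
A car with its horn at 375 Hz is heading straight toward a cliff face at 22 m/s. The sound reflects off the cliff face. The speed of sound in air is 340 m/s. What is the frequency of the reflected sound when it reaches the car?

The cliff face receives the sound from a moving source: f₁ = f₀ · v/(v − v_e) = 375 × 340/318 ≈ 401 Hz.
On the return leg the car is a moving observer: f₂ = f₁ · (v + v_e)/v = 401 × 362/340 ≈ 427 Hz.

427 Hz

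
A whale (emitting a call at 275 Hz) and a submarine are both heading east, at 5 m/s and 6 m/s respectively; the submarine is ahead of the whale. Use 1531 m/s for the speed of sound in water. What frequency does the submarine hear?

The submarine is ahead, so the whale is moving toward it while the submarine is moving away from the whale.
General Doppler shift: f' = f · (v − v_o)/(v − v_s).
f' = 275 × (1531 − 6)/(1531 − 5) = 275 × 1525/1526 ≈ 275 Hz.

275 Hz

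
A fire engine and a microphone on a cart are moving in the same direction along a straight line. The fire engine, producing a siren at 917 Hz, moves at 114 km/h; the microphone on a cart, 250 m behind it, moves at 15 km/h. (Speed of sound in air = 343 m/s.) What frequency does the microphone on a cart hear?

114 km/h = 31.67 m/s; 15 km/h = 4.167 m/s.
The microphone on a cart is behind, so the fire engine is moving away from it while the microphone on a cart is moving toward the fire engine.
Both move, so f' = f · (v + v_o)/(v + v_s).
f' = 917 × (343 + 4.167)/(343 + 31.67) = 917 × 347.17/374.67 ≈ 850 Hz.

850 Hz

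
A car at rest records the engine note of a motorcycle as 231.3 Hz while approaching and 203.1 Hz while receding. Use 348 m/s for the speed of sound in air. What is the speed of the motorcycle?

22.6 m/s

f₁/f₂ = (v + v_s)/(v − v_s), so v_s = v · (f₁ − f₂)/(f₁ + f₂).
v_s = 348 × (231.3 − 203.1)/(231.3 + 203.1) = 348 × 28.2/434.4 ≈ 22.6 m/s.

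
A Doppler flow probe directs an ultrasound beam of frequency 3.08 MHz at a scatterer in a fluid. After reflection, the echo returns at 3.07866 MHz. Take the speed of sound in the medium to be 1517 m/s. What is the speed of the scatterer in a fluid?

Double Doppler shift off a moving reflector: f₂ = f₀ · (v + u)/(v − u) (u > 0 toward emitter).
Rearranging, u = v · (f₂ − f₀)/(f₂ + f₀) = 1517 × -0.00134/6.15866 ≈ -0.33 m/s.
So the scatterer in a fluid is moving at 0.33 m/s away from the emitter.

0.33 m/s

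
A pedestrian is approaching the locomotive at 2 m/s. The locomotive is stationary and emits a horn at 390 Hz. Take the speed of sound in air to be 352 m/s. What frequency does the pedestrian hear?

Only the observer moves, toward the source, so f' = f · (v + v_o)/v.
f' = 390 × (352 + 2)/352 = 390 × 354/352 ≈ 392 Hz.

392 Hz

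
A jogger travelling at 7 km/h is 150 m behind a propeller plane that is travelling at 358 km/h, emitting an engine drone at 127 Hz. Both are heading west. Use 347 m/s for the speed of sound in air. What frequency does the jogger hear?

99 Hz

358 km/h = 99.44 m/s; 7 km/h = 1.944 m/s.
The jogger is behind, so the propeller plane is moving away from it while the jogger is moving toward the propeller plane.
With source receding and observer approaching, f' = f · (v + v_o)/(v + v_s).
f' = 127 × (347 + 1.944)/(347 + 99.44) = 127 × 348.94/446.44 ≈ 99 Hz.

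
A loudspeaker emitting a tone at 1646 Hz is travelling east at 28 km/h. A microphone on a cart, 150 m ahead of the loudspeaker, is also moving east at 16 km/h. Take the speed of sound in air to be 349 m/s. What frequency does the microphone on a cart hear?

1662 Hz

28 km/h = 7.778 m/s; 16 km/h = 4.444 m/s.
The microphone on a cart is ahead, so the loudspeaker is moving toward it while the microphone on a cart is moving away from the loudspeaker.
Both move, so f' = f · (v − v_o)/(v − v_s).
f' = 1646 × (349 − 4.444)/(349 − 7.778) = 1646 × 344.56/341.22 ≈ 1662 Hz.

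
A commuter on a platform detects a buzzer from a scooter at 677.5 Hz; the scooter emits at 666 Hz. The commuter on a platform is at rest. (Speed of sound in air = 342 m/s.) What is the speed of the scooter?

5.8 m/s

f' > f, so the scooter is approaching.
f' = f · v/(v − v_s) ⇒ v_s = v · |1 − f/f'|.
v_s = 342 × |1 − 666/677.5| = 342 × 0.01697 ≈ 5.8 m/s.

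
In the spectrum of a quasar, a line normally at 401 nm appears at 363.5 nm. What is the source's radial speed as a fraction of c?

0.098

λ'/λ₀ = 0.9065 < 1 (blueshift), so the source is approaching.
λ'/λ₀ = √((1 − β)/(1 + β)) for an approaching source ⇒ β = (1 − r²)/(1 + r²) with r = λ'/λ₀.
β = (1 − 0.8217)/(1 + 0.8217) ≈ 0.098.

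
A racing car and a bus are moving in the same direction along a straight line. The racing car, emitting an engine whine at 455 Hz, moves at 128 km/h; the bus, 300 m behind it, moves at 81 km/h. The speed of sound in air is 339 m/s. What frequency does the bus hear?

439 Hz

128 km/h = 35.56 m/s; 81 km/h = 22.5 m/s.
The bus is behind, so the racing car is moving away from it while the bus is moving toward the racing car.
Both move, so f' = f · (v + v_o)/(v + v_s).
f' = 455 × (339 + 22.5)/(339 + 35.56) = 455 × 361.5/374.56 ≈ 439 Hz.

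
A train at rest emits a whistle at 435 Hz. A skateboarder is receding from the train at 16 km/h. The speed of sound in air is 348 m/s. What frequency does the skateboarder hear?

429 Hz

16 km/h = 4.444 m/s.
Moving observer, stationary source: f' = f · (v − v_o)/v.
f' = 435 × (348 − 4.444)/348 = 435 × 343.56/348 ≈ 429 Hz.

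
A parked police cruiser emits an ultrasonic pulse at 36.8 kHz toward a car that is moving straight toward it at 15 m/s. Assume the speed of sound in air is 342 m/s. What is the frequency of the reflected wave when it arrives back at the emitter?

40.2 kHz

At the car (a moving observer), f₁ = f₀ · (v + u)/v = 36.8 × 357/342 ≈ 38.4 kHz.
The reflection then acts as a moving source: f₂ = f₁ · v/(v − u) ≈ 40.2 kHz.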